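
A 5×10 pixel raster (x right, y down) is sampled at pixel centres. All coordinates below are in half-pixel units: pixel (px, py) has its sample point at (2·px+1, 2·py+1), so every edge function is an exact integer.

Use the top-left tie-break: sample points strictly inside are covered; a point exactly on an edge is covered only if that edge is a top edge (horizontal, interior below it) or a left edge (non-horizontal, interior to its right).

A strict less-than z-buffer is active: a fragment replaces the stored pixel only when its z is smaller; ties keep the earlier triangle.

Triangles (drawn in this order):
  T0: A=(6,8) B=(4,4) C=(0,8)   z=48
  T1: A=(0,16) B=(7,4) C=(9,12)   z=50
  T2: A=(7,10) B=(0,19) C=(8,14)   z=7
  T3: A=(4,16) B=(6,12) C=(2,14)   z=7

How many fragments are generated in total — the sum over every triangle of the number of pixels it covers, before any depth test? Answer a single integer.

T0:
  2·area = 24  (B↔C swapped to make it positive)
  edge (6, 8)→(0, 8): d=(-6,0) right/bottom  bias=-1
  edge (0, 8)→(4, 4): d=(4,-4) top-left  bias=+0
  edge (4, 4)→(6, 8): d=(2,4) right/bottom  bias=-1
    (3,0)@(7, 1): e=[42,0,-18] → ·  [on edge]
    (2,1)@(5, 3): e=[30,0,-6] → ·  [on edge]
    (1,2)@(3, 5): e=[18,0,6] → █  [on edge]
    (2,2)@(5, 5): e=[18,8,-2] → ·
    (0,3)@(1, 7): e=[6,0,18] → █  [on edge]
    (2,3)@(5, 7): e=[6,16,2] → █
    (3,3)@(7, 7): e=[6,24,-6] → ·
    (0,4)@(1, 9): e=[-6,8,22] → ·
    (1,4)@(3, 9): e=[-6,16,14] → ·
    (2,4)@(5, 9): e=[-6,24,6] → ·
  covered (4 px):
    · · · · ·
    · · · · ·
    · █ · · ·
    █ █ █ · ·
    · · · · ·
    · · · · ·
    · · · · ·
    · · · · ·
    · · · · ·
    · · · · ·
T1:
  2·area = 80
  edge (0, 16)→(7, 4): d=(7,-12) top-left  bias=+0
  edge (7, 4)→(9, 12): d=(2,8) right/bottom  bias=-1
  edge (9, 12)→(0, 16): d=(-9,4) right/bottom  bias=-1
    (3,2)@(7, 5): e=[7,2,71] → █
    (4,2)@(9, 5): e=[31,-14,63] → ·
    (3,3)@(7, 7): e=[21,6,53] → █
    (4,3)@(9, 7): e=[45,-10,45] → ·
    (2,4)@(5, 9): e=[11,26,43] → █
    (4,4)@(9, 9): e=[59,-6,27] → ·
    (1,5)@(3, 11): e=[1,46,33] → █
    (4,5)@(9, 11): e=[73,-2,9] → ·
    (1,6)@(3, 13): e=[15,50,15] → █
    (3,6)@(7, 13): e=[63,18,-1] → ·
    (0,7)@(1, 15): e=[5,70,5] → █
    (1,7)@(3, 15): e=[29,54,-3] → ·
  covered (10 px):
    · · · · ·
    · · · · ·
    · · · █ ·
    · · · █ ·
    · · █ █ ·
    · █ █ █ ·
    · █ █ · ·
    █ · · · ·
    · · · · ·
    · · · · ·
T2:
  2·area = 37  (B↔C swapped to make it positive)
  edge (7, 10)→(8, 14): d=(1,4) right/bottom  bias=-1
  edge (8, 14)→(0, 19): d=(-8,5) right/bottom  bias=-1
  edge (0, 19)→(7, 10): d=(7,-9) top-left  bias=+0
    (3,5)@(7, 11): e=[1,29,7] → █
    (4,5)@(9, 11): e=[-7,19,25] → ·
    (2,6)@(5, 13): e=[11,23,3] → █
    (4,6)@(9, 13): e=[-5,3,39] → ·
    (2,7)@(5, 15): e=[13,7,17] → █
    (3,7)@(7, 15): e=[5,-3,35] → ·
    (1,8)@(3, 17): e=[23,1,13] → █
    (2,8)@(5, 17): e=[15,-9,31] → ·
    (1,9)@(3, 19): e=[25,-15,27] → ·
  covered (5 px):
    · · · · ·
    · · · · ·
    · · · · ·
    · · · · ·
    · · · · ·
    · · · █ ·
    · · █ █ ·
    · · █ · ·
    · █ · · ·
    · · · · ·
T3:
  2·area = 12  (B↔C swapped to make it positive)
  edge (4, 16)→(2, 14): d=(-2,-2) top-left  bias=+0
  edge (2, 14)→(6, 12): d=(4,-2) top-left  bias=+0
  edge (6, 12)→(4, 16): d=(-2,4) right/bottom  bias=-1
    (0,6)@(1, 13): e=[0,-6,18] → ·  [on edge]
    (2,6)@(5, 13): e=[8,2,2] → █
    (3,6)@(7, 13): e=[12,6,-6] → ·
    (1,7)@(3, 15): e=[0,6,6] → █  [on edge]
    (2,7)@(5, 15): e=[4,10,-2] → ·
    (1,8)@(3, 17): e=[-4,14,2] → ·
    (2,8)@(5, 17): e=[0,18,-6] → ·  [on edge]
    (3,9)@(7, 19): e=[0,30,-18] → ·  [on edge]
  covered (2 px):
    · · · · ·
    · · · · ·
    · · · · ·
    · · · · ·
    · · · · ·
    · · · · ·
    · · █ · ·
    · █ · · ·
    · · · · ·
    · · · · ·

Answer: 21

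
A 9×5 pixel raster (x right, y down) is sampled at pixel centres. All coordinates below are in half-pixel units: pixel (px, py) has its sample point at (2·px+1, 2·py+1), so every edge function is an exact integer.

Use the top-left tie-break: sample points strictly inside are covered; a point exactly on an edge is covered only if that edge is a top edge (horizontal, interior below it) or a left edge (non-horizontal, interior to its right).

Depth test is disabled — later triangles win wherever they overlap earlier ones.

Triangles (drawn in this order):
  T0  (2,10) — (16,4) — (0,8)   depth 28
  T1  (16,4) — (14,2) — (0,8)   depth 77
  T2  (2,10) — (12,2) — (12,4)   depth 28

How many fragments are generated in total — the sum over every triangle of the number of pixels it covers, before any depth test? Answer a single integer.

T0:
  2·area = 40  (B↔C swapped to make it positive)
  edge (2, 10)→(0, 8): d=(-2,-2) top-left  bias=+0
  edge (0, 8)→(16, 4): d=(16,-4) top-left  bias=+0
  edge (16, 4)→(2, 10): d=(-14,6) right/bottom  bias=-1
    (6,2)@(13, 5): e=[32,4,4] → X
    (7,2)@(15, 5): e=[36,12,-8] → .
    (2,3)@(5, 7): e=[12,4,24] → X
    (3,3)@(7, 7): e=[16,12,12] → X
    (4,3)@(9, 7): e=[20,20,0] → .  [on edge]
    (6,3)@(13, 7): e=[28,36,-24] → .
    (0,4)@(1, 9): e=[0,20,20] → X  [on edge]
    (1,4)@(3, 9): e=[4,28,8] → X
    (2,4)@(5, 9): e=[8,36,-4] → .
    (3,4)@(7, 9): e=[12,44,-16] → .
  covered (5 px):
    . . . . . . . . .
    . . . . . . . . .
    . . . . . . X . .
    . . X X . . . . .
    X X . . . . . . .
T1:
  2·area = 40  (B↔C swapped to make it positive)
  edge (16, 4)→(0, 8): d=(-16,4) right/bottom  bias=-1
  edge (0, 8)→(14, 2): d=(14,-6) top-left  bias=+0
  edge (14, 2)→(16, 4): d=(2,2) right/bottom  bias=-1
    (6,0)@(13, 1): e=[60,-20,0] → .  [on edge]
    (6,1)@(13, 3): e=[28,8,4] → X
    (7,1)@(15, 3): e=[20,20,0] → .  [on edge]
    (3,2)@(7, 5): e=[20,0,20] → X  [on edge]
    (4,2)@(9, 5): e=[12,12,16] → X
    (5,2)@(11, 5): e=[4,24,12] → X
    (6,2)@(13, 5): e=[-4,36,8] → .
    (8,2)@(17, 5): e=[-20,60,0] → .  [on edge]
    (1,3)@(3, 7): e=[4,4,32] → X
    (2,3)@(5, 7): e=[-4,16,28] → .
    (3,3)@(7, 7): e=[-12,28,24] → .
    (4,3)@(9, 7): e=[-20,40,20] → .
  covered (5 px):
    . . . . . . . . .
    . . . . . . X . .
    . . . X X X . . .
    . X . . . . . . .
    . . . . . . . . .
T2:
  2·area = 20
  edge (2, 10)→(12, 2): d=(10,-8) top-left  bias=+0
  edge (12, 2)→(12, 4): d=(0,2) right/bottom  bias=-1
  edge (12, 4)→(2, 10): d=(-10,6) right/bottom  bias=-1
    (8,0)@(17, 1): e=[30,-10,0] → .  [on edge]
    (5,1)@(11, 3): e=[2,2,16] → X
    (6,1)@(13, 3): e=[18,-2,4] → .
    (4,2)@(9, 5): e=[6,6,8] → X
    (5,2)@(11, 5): e=[22,2,-4] → .
    (3,3)@(7, 7): e=[10,10,0] → .  [on edge]
    (4,3)@(9, 7): e=[26,6,-12] → .
  covered (2 px):
    . . . . . . . . .
    . . . . . X . . .
    . . . . X . . . .
    . . . . . . . . .
    . . . . . . . . .

Answer: 12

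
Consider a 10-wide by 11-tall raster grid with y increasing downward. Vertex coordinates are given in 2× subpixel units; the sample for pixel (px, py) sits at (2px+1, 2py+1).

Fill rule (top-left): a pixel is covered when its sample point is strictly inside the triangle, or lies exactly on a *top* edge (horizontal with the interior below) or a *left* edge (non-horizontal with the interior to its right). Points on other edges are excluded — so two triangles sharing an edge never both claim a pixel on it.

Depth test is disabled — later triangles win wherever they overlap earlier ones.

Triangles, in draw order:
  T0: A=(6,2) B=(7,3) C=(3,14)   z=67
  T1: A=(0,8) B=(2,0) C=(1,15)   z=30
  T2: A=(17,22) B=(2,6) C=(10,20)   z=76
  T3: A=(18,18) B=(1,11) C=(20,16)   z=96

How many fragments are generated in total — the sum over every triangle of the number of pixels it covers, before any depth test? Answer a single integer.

T0:
  2·area = 15
  edge (6, 2)→(7, 3): d=(1,1) right/bottom  bias=-1
  edge (7, 3)→(3, 14): d=(-4,11) right/bottom  bias=-1
  edge (3, 14)→(6, 2): d=(3,-12) top-left  bias=+0
    (2,0)@(5, 1): e=[0,30,-15] → .  [on edge]
    (3,1)@(7, 3): e=[0,0,15] → .  [on edge]
    (4,2)@(9, 5): e=[0,-30,45] → .  [on edge]
    (2,3)@(5, 7): e=[6,6,3] → X
    (3,3)@(7, 7): e=[4,-16,27] → .
    (5,3)@(11, 7): e=[0,-60,75] → .  [on edge]
    (2,4)@(5, 9): e=[8,-2,9] → .
    (6,4)@(13, 9): e=[0,-90,105] → .  [on edge]
    (7,5)@(15, 11): e=[0,-120,135] → .  [on edge]
    (8,6)@(17, 13): e=[0,-150,165] → .  [on edge]
    (9,7)@(19, 15): e=[0,-180,195] → .  [on edge]
  covered (1 px):
    . . . . . . . . . .
    . . . . . . . . . .
    . . . . . . . . . .
    . . X . . . . . . .
    . . . . . . . . . .
    . . . . . . . . . .
    . . . . . . . . . .
    . . . . . . . . . .
    . . . . . . . . . .
    . . . . . . . . . .
    . . . . . . . . . .
T1:
  2·area = 22
  edge (0, 8)→(2, 0): d=(2,-8) top-left  bias=+0
  edge (2, 0)→(1, 15): d=(-1,15) right/bottom  bias=-1
  edge (1, 15)→(0, 8): d=(-1,-7) top-left  bias=+0
    (0,2)@(1, 5): e=[2,10,10] → X
    (1,2)@(3, 5): e=[18,-20,24] → .
    (0,3)@(1, 7): e=[6,8,8] → X
    (1,3)@(3, 7): e=[22,-22,22] → .
    (0,4)@(1, 9): e=[10,6,6] → X
    (1,4)@(3, 9): e=[26,-24,20] → .
    (0,5)@(1, 11): e=[14,4,4] → X
    (1,5)@(3, 11): e=[30,-26,18] → .
    (0,6)@(1, 13): e=[18,2,2] → X
    (1,6)@(3, 13): e=[34,-28,16] → .
    (0,7)@(1, 15): e=[22,0,0] → .  [on edge]
  covered (5 px):
    . . . . . . . . . .
    . . . . . . . . . .
    X . . . . . . . . .
    X . . . . . . . . .
    X . . . . . . . . .
    X . . . . . . . . .
    X . . . . . . . . .
    . . . . . . . . . .
    . . . . . . . . . .
    . . . . . . . . . .
    . . . . . . . . . .
T2:
  2·area = 82  (B↔C swapped to make it positive)
  edge (17, 22)→(10, 20): d=(-7,-2) top-left  bias=+0
  edge (10, 20)→(2, 6): d=(-8,-14) top-left  bias=+0
  edge (2, 6)→(17, 22): d=(15,16) right/bottom  bias=-1
    (2,5)@(5, 11): e=[53,2,27] → X
    (3,5)@(7, 11): e=[57,30,-5] → .
    (2,6)@(5, 13): e=[39,-14,57] → .
    (3,6)@(7, 13): e=[43,14,25] → X
    (4,6)@(9, 13): e=[47,42,-7] → .
    (3,7)@(7, 15): e=[29,-2,55] → .
    (4,7)@(9, 15): e=[33,26,23] → X
    (5,7)@(11, 15): e=[37,54,-9] → .
    (4,8)@(9, 17): e=[19,10,53] → X
    (5,8)@(11, 17): e=[23,38,21] → X
    (6,8)@(13, 17): e=[27,66,-11] → .
    (4,9)@(9, 19): e=[5,-6,83] → .
  covered (8 px):
    . . . . . . . . . .
    . . . . . . . . . .
    . . . . . . . . . .
    . . . . . . . . . .
    . . . . . . . . . .
    . . X . . . . . . .
    . . . X . . . . . .
    . . . . X . . . . .
    . . . . X X . . . .
    . . . . . X X . . .
    . . . . . . . X . .
T3:
  2·area = 48
  edge (18, 18)→(1, 11): d=(-17,-7) top-left  bias=+0
  edge (1, 11)→(20, 16): d=(19,5) right/bottom  bias=-1
  edge (20, 16)→(18, 18): d=(-2,2) right/bottom  bias=-1
    (0,5)@(1, 11): e=[0,0,48] → .  [on edge]
    (3,6)@(7, 13): e=[8,8,32] → X
    (4,6)@(9, 13): e=[22,-2,28] → .
    (3,7)@(7, 15): e=[-26,46,28] → .
    (5,7)@(11, 15): e=[2,26,20] → X
    (6,7)@(13, 15): e=[16,16,16] → X
    (7,7)@(15, 15): e=[30,6,12] → X
    (8,7)@(17, 15): e=[44,-4,8] → .
    (5,8)@(11, 17): e=[-32,64,16] → .
    (6,8)@(13, 17): e=[-18,54,12] → .
    (7,8)@(15, 17): e=[-4,44,8] → .
    (8,8)@(17, 17): e=[10,34,4] → X
    (9,8)@(19, 17): e=[24,24,0] → .  [on edge]
    (8,9)@(17, 19): e=[-24,72,0] → .  [on edge]
    (7,10)@(15, 21): e=[-72,120,0] → .  [on edge]
  covered (5 px):
    . . . . . . . . . .
    . . . . . . . . . .
    . . . . . . . . . .
    . . . . . . . . . .
    . . . . . . . . . .
    . . . . . . . . . .
    . . . X . . . . . .
    . . . . . X X X . .
    . . . . . . . . X .
    . . . . . . . . . .
    . . . . . . . . . .

Result: 19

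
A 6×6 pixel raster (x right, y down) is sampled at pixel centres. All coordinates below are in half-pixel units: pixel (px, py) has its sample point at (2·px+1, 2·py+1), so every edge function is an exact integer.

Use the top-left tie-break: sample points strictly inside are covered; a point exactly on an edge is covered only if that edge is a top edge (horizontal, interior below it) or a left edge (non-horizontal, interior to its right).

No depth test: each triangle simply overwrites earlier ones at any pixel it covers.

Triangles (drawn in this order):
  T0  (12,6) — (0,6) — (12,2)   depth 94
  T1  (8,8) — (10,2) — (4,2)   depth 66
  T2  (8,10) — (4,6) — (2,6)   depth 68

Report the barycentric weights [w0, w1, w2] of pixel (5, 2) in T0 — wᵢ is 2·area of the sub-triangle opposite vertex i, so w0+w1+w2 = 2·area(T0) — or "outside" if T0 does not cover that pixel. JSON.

T0:
  2·area = 48
  edge (12, 6)→(0, 6): d=(-12,0) right/bottom  bias=-1
  edge (0, 6)→(12, 2): d=(12,-4) top-left  bias=+0
  edge (12, 2)→(12, 6): d=(0,4) right/bottom  bias=-1
    (4,1)@(9, 3): e=[36,0,12] → #  [on edge]
    (5,1)@(11, 3): e=[36,8,4] → #
    (1,2)@(3, 5): e=[12,0,36] → #  [on edge]
    (2,2)@(5, 5): e=[12,8,28] → #
    (3,2)@(7, 5): e=[12,16,20] → #
    (1,3)@(3, 7): e=[-12,24,36] → ·
    (2,3)@(5, 7): e=[-12,32,28] → ·
    (3,3)@(7, 7): e=[-12,40,20] → ·
    (4,3)@(9, 7): e=[-12,48,12] → ·
    (5,3)@(11, 7): e=[-12,56,4] → ·
  covered (7 px):
    · · · · · ·
    · · · · # #
    · # # # # #
    · · · · · ·
    · · · · · ·
    · · · · · ·
T1:
  2·area = 36  (B↔C swapped to make it positive)
  edge (8, 8)→(4, 2): d=(-4,-6) top-left  bias=+0
  edge (4, 2)→(10, 2): d=(6,0) top-left  bias=+0
  edge (10, 2)→(8, 8): d=(-2,6) right/bottom  bias=-1
    (2,1)@(5, 3): e=[2,6,28] → #
    (3,1)@(7, 3): e=[14,6,16] → #
    (4,1)@(9, 3): e=[26,6,4] → #
    (5,1)@(11, 3): e=[38,6,-8] → ·
    (2,2)@(5, 5): e=[-6,18,24] → ·
    (3,2)@(7, 5): e=[6,18,12] → #
    (4,2)@(9, 5): e=[18,18,0] → ·  [on edge]
    (3,3)@(7, 7): e=[-2,30,8] → ·
    (3,5)@(7, 11): e=[-18,54,0] → ·  [on edge]
  covered (4 px):
    · · · · · ·
    · · # # # ·
    · · · # · ·
    · · · · · ·
    · · · · · ·
    · · · · · ·
T2:
  2·area = 8  (B↔C swapped to make it positive)
  edge (8, 10)→(2, 6): d=(-6,-4) top-left  bias=+0
  edge (2, 6)→(4, 6): d=(2,0) top-left  bias=+0
  edge (4, 6)→(8, 10): d=(4,4) right/bottom  bias=-1
    (0,1)@(1, 3): e=[14,-6,0] → ·  [on edge]
    (1,2)@(3, 5): e=[10,-2,0] → ·  [on edge]
    (2,3)@(5, 7): e=[6,2,0] → ·  [on edge]
    (3,4)@(7, 9): e=[2,6,0] → ·  [on edge]
    (4,5)@(9, 11): e=[-2,10,0] → ·  [on edge]
  covered (0 px):
    · · · · · ·
    · · · · · ·
    · · · · · ·
    · · · · · ·
    · · · · · ·
    · · · · · ·

Answer: [32,4,12]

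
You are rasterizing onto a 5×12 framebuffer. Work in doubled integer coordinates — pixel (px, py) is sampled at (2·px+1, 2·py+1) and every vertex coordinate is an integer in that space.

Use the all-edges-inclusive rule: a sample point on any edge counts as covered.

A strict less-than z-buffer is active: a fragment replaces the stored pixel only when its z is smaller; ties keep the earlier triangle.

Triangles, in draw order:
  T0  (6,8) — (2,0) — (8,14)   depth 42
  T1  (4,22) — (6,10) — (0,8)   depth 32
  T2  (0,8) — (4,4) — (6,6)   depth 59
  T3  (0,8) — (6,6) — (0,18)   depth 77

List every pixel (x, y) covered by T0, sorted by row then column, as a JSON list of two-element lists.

T0:
  2·area = 8  (B↔C swapped to make it positive)
  edge (6, 8)→(8, 14): d=(2,6) inclusive
  edge (8, 14)→(2, 0): d=(-6,-14) inclusive
  edge (2, 0)→(6, 8): d=(4,8) inclusive
    (2,2)@(5, 5): e=[0,12,-4] → .  [on edge]
    (2,3)@(5, 7): e=[4,0,4] → X  [on edge]
    (3,3)@(7, 7): e=[-8,28,-12] → .
    (2,4)@(5, 9): e=[8,-12,12] → .
    (3,5)@(7, 11): e=[0,4,4] → X  [on edge]
    (4,5)@(9, 11): e=[-12,32,-12] → .
    (3,6)@(7, 13): e=[4,-8,12] → .
    (4,8)@(9, 17): e=[0,-4,12] → .  [on edge]
  covered (2 px):
    . . . . .
    . . . . .
    . . . . .
    . . X . .
    . . . . .
    . . . X .
    . . . . .
    . . . . .
    . . . . .
    . . . . .
    . . . . .
    . . . . .
T1:
  2·area = 76  (B↔C swapped to make it positive)
  edge (4, 22)→(0, 8): d=(-4,-14) inclusive
  edge (0, 8)→(6, 10): d=(6,2) inclusive
  edge (6, 10)→(4, 22): d=(-2,12) inclusive
    (0,4)@(1, 9): e=[10,4,62] → X
    (1,4)@(3, 9): e=[38,0,38] → X  [on edge]
    (2,4)@(5, 9): e=[66,-4,14] → .
    (0,5)@(1, 11): e=[2,16,58] → X
    (2,5)@(5, 11): e=[58,8,10] → X
    (3,5)@(7, 11): e=[86,4,-14] → .
    (4,5)@(9, 11): e=[114,0,-38] → .  [on edge]
    (0,6)@(1, 13): e=[-6,28,54] → .
    (1,6)@(3, 13): e=[22,24,30] → X
    (3,6)@(7, 13): e=[78,16,-18] → .
    (1,7)@(3, 15): e=[14,36,26] → X
    (3,7)@(7, 15): e=[70,28,-22] → .
  covered (10 px):
    . . . . .
    . . . . .
    . . . . .
    . . . . .
    X X . . .
    X X X . .
    . X X . .
    . X X . .
    . X . . .
    . . . . .
    . . . . .
    . . . . .
T2:
  2·area = 16
  edge (0, 8)→(4, 4): d=(4,-4) inclusive
  edge (4, 4)→(6, 6): d=(2,2) inclusive
  edge (6, 6)→(0, 8): d=(-6,2) inclusive
    (0,0)@(1, 1): e=[-24,0,40] → .  [on edge]
    (3,0)@(7, 1): e=[0,-12,28] → .  [on edge]
    (1,1)@(3, 3): e=[-8,0,24] → .  [on edge]
    (2,1)@(5, 3): e=[0,-4,20] → .  [on edge]
    (1,2)@(3, 5): e=[0,4,12] → X  [on edge]
    (2,2)@(5, 5): e=[8,0,8] → X  [on edge]
    (3,2)@(7, 5): e=[16,-4,4] → .
    (4,2)@(9, 5): e=[24,-8,0] → .  [on edge]
    (0,3)@(1, 7): e=[0,12,4] → X  [on edge]
    (1,3)@(3, 7): e=[8,8,0] → X  [on edge]
    (2,3)@(5, 7): e=[16,4,-4] → .
    (3,3)@(7, 7): e=[24,0,-8] → .  [on edge]
    (4,4)@(9, 9): e=[40,0,-24] → .  [on edge]
  covered (4 px):
    . . . . .
    . . . . .
    . X X . .
    X X . . .
    . . . . .
    . . . . .
    . . . . .
    . . . . .
    . . . . .
    . . . . .
    . . . . .
    . . . . .
T3:
  2·area = 60
  edge (0, 8)→(6, 6): d=(6,-2) inclusive
  edge (6, 6)→(0, 18): d=(-6,12) inclusive
  edge (0, 18)→(0, 8): d=(0,-10) inclusive
    (4,2)@(9, 5): e=[0,-30,90] → .  [on edge]
    (1,3)@(3, 7): e=[0,30,30] → X  [on edge]
    (2,3)@(5, 7): e=[4,6,50] → X
    (3,3)@(7, 7): e=[8,-18,70] → .
    (0,4)@(1, 9): e=[8,42,10] → X
    (2,4)@(5, 9): e=[16,-6,50] → .
    (0,5)@(1, 11): e=[20,30,10] → X
    (2,5)@(5, 11): e=[28,-18,50] → .
    (0,6)@(1, 13): e=[32,18,10] → X
    (1,6)@(3, 13): e=[36,-6,30] → .
    (0,7)@(1, 15): e=[44,6,10] → X
    (1,7)@(3, 15): e=[48,-18,30] → .
  covered (8 px):
    . . . . .
    . . . . .
    . . . . .
    . X X . .
    X X . . .
    X X . . .
    X . . . .
    X . . . .
    . . . . .
    . . . . .
    . . . . .
    . . . . .

Result: [[2,3],[3,5]]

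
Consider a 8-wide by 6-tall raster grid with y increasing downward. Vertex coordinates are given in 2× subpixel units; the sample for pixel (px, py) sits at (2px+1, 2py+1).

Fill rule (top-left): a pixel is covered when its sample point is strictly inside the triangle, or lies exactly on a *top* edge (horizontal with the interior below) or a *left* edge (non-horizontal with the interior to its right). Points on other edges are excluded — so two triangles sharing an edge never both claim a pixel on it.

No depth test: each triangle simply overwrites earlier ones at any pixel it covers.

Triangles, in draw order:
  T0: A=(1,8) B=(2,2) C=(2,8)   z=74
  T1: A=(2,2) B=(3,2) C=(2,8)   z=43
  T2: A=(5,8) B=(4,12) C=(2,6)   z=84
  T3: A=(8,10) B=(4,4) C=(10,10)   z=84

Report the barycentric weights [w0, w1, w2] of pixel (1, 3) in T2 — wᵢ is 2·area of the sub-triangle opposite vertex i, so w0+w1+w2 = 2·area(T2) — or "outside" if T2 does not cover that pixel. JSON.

T0:
  2·area = 6
  edge (1, 8)→(2, 2): d=(1,-6) top-left  bias=+0
  edge (2, 2)→(2, 8): d=(0,6) right/bottom  bias=-1
  edge (2, 8)→(1, 8): d=(-1,0) right/bottom  bias=-1
  covered (0 px):
    · · · · · · · ·
    · · · · · · · ·
    · · · · · · · ·
    · · · · · · · ·
    · · · · · · · ·
    · · · · · · · ·
T1:
  2·area = 6
  edge (2, 2)→(3, 2): d=(1,0) top-left  bias=+0
  edge (3, 2)→(2, 8): d=(-1,6) right/bottom  bias=-1
  edge (2, 8)→(2, 2): d=(0,-6) top-left  bias=+0
  covered (0 px):
    · · · · · · · ·
    · · · · · · · ·
    · · · · · · · ·
    · · · · · · · ·
    · · · · · · · ·
    · · · · · · · ·
T2:
  2·area = 14
  edge (5, 8)→(4, 12): d=(-1,4) right/bottom  bias=-1
  edge (4, 12)→(2, 6): d=(-2,-6) top-left  bias=+0
  edge (2, 6)→(5, 8): d=(3,2) right/bottom  bias=-1
    (0,1)@(1, 3): e=[21,0,-7] → ·  [on edge]
    (1,3)@(3, 7): e=[9,4,1] → #
    (2,3)@(5, 7): e=[1,16,-3] → ·
    (1,4)@(3, 9): e=[7,0,7] → #  [on edge]
    (2,4)@(5, 9): e=[-1,12,3] → ·
    (1,5)@(3, 11): e=[5,-4,13] → ·
  covered (2 px):
    · · · · · · · ·
    · · · · · · · ·
    · · · · · · · ·
    · # · · · · · ·
    · # · · · · · ·
    · · · · · · · ·
T3:
  2·area = 12
  edge (8, 10)→(4, 4): d=(-4,-6) top-left  bias=+0
  edge (4, 4)→(10, 10): d=(6,6) right/bottom  bias=-1
  edge (10, 10)→(8, 10): d=(-2,0) right/bottom  bias=-1
    (0,0)@(1, 1): e=[-6,0,18] → ·  [on edge]
    (1,1)@(3, 3): e=[-2,0,14] → ·  [on edge]
    (2,2)@(5, 5): e=[2,0,10] → ·  [on edge]
    (3,3)@(7, 7): e=[6,0,6] → ·  [on edge]
    (4,4)@(9, 9): e=[10,0,2] → ·  [on edge]
    (5,5)@(11, 11): e=[14,0,-2] → ·  [on edge]
  covered (0 px):
    · · · · · · · ·
    · · · · · · · ·
    · · · · · · · ·
    · · · · · · · ·
    · · · · · · · ·
    · · · · · · · ·

Final: [4,1,9]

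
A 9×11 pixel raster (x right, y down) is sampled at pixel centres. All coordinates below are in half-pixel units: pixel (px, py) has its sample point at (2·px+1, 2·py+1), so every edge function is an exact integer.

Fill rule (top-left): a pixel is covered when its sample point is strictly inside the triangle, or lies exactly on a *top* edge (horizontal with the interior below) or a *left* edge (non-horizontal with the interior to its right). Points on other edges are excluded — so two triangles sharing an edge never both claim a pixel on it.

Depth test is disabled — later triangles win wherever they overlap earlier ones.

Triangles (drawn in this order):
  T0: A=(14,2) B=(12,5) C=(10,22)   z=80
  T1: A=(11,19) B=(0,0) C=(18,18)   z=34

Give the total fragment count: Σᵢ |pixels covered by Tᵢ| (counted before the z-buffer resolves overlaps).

T0:
  2·area = 28  (B↔C swapped to make it positive)
  edge (14, 2)→(10, 22): d=(-4,20) right/bottom  bias=-1
  edge (10, 22)→(12, 5): d=(2,-17) top-left  bias=+0
  edge (12, 5)→(14, 2): d=(2,-3) top-left  bias=+0
    (6,2)@(13, 5): e=[8,17,3] → █
    (7,2)@(15, 5): e=[-32,51,9] → ·
    (6,3)@(13, 7): e=[0,21,7] → ·  [on edge]
    (5,7)@(11, 15): e=[8,3,17] → █
    (6,7)@(13, 15): e=[-32,37,23] → ·
    (5,8)@(11, 17): e=[0,7,21] → ·  [on edge]
  covered (2 px):
    · · · · · · · · ·
    · · · · · · · · ·
    · · · · · · █ · ·
    · · · · · · · · ·
    · · · · · · · · ·
    · · · · · · · · ·
    · · · · · · · · ·
    · · · · · █ · · ·
    · · · · · · · · ·
    · · · · · · · · ·
    · · · · · · · · ·
T1:
  2·area = 144
  edge (11, 19)→(0, 0): d=(-11,-19) top-left  bias=+0
  edge (0, 0)→(18, 18): d=(18,18) right/bottom  bias=-1
  edge (18, 18)→(11, 19): d=(-7,1) right/bottom  bias=-1
    (0,0)@(1, 1): e=[8,0,136] → ·  [on edge]
    (1,1)@(3, 3): e=[24,0,120] → ·  [on edge]
    (1,2)@(3, 5): e=[2,36,106] → █
    (2,2)@(5, 5): e=[40,0,104] → ·  [on edge]
    (1,3)@(3, 7): e=[-20,72,92] → ·
    (2,3)@(5, 7): e=[18,36,90] → █
    (3,3)@(7, 7): e=[56,0,88] → ·  [on edge]
    (2,4)@(5, 9): e=[-4,72,76] → ·
    (3,4)@(7, 9): e=[34,36,74] → █
    (4,4)@(9, 9): e=[72,0,72] → ·  [on edge]
    (3,5)@(7, 11): e=[12,72,60] → █
    (4,5)@(9, 11): e=[50,36,58] → █
    (5,5)@(11, 11): e=[88,0,56] → ·  [on edge]
    (6,6)@(13, 13): e=[104,0,40] → ·  [on edge]
    (7,7)@(15, 15): e=[120,0,24] → ·  [on edge]
    (8,8)@(17, 17): e=[136,0,8] → ·  [on edge]
    (5,9)@(11, 19): e=[0,144,0] → ·  [on edge]
  covered (13 px):
    · · · · · · · · ·
    · · · · · · · · ·
    · █ · · · · · · ·
    · · █ · · · · · ·
    · · · █ · · · · ·
    · · · █ █ · · · ·
    · · · · █ █ · · ·
    · · · · █ █ █ · ·
    · · · · · █ █ █ ·
    · · · · · · · · ·
    · · · · · · · · ·

Result: 15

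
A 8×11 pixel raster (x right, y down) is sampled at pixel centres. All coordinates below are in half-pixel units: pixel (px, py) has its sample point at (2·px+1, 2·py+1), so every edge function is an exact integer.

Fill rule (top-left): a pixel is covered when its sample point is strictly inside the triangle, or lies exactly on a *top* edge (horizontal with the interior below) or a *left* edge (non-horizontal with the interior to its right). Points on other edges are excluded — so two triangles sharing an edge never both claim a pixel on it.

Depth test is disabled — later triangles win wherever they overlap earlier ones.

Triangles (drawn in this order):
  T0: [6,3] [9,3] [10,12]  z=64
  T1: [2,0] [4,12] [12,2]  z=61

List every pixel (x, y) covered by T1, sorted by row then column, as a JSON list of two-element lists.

T0:
  2·area = 27
  edge (6, 3)→(9, 3): d=(3,0) top-left  bias=+0
  edge (9, 3)→(10, 12): d=(1,9) right/bottom  bias=-1
  edge (10, 12)→(6, 3): d=(-4,-9) top-left  bias=+0
    (0,1)@(1, 3): e=[0,72,-45] → ·  [on edge]
    (1,1)@(3, 3): e=[0,54,-27] → ·  [on edge]
    (2,1)@(5, 3): e=[0,36,-9] → ·  [on edge]
    (3,1)@(7, 3): e=[0,18,9] → #  [on edge]
    (4,1)@(9, 3): e=[0,0,27] → ·  [on edge]
    (5,1)@(11, 3): e=[0,-18,45] → ·  [on edge]
    (6,1)@(13, 3): e=[0,-36,63] → ·  [on edge]
    (7,1)@(15, 3): e=[0,-54,81] → ·  [on edge]
    (3,2)@(7, 5): e=[6,20,1] → #
    (4,2)@(9, 5): e=[6,2,19] → #
    (5,2)@(11, 5): e=[6,-16,37] → ·
    (3,3)@(7, 7): e=[12,22,-7] → ·
    (5,10)@(11, 21): e=[54,0,-27] → ·  [on edge]
  covered (5 px):
    · · · · · · · ·
    · · · # · · · ·
    · · · # # · · ·
    · · · · # · · ·
    · · · · # · · ·
    · · · · · · · ·
    · · · · · · · ·
    · · · · · · · ·
    · · · · · · · ·
    · · · · · · · ·
    · · · · · · · ·
T1:
  2·area = 116  (B↔C swapped to make it positive)
  edge (2, 0)→(12, 2): d=(10,2) right/bottom  bias=-1
  edge (12, 2)→(4, 12): d=(-8,10) right/bottom  bias=-1
  edge (4, 12)→(2, 0): d=(-2,-12) top-left  bias=+0
    (1,0)@(3, 1): e=[8,98,10] → #
    (2,0)@(5, 1): e=[4,78,34] → #
    (3,0)@(7, 1): e=[0,58,58] → ·  [on edge]
    (1,1)@(3, 3): e=[28,82,6] → #
    (3,1)@(7, 3): e=[20,42,54] → #
    (4,1)@(9, 3): e=[16,22,78] → #
    (5,1)@(11, 3): e=[12,2,102] → #
    (6,1)@(13, 3): e=[8,-18,126] → ·
    (1,2)@(3, 5): e=[48,66,2] → #
    (5,2)@(11, 5): e=[32,-14,98] → ·
    (1,3)@(3, 7): e=[68,50,-2] → ·
    (2,3)@(5, 7): e=[64,30,22] → #
  covered (14 px):
    · # # · · · · ·
    · # # # # # · ·
    · # # # # · · ·
    · · # # · · · ·
    · · # · · · · ·
    · · · · · · · ·
    · · · · · · · ·
    · · · · · · · ·
    · · · · · · · ·
    · · · · · · · ·
    · · · · · · · ·

Answer: [[1,0],[2,0],[1,1],[2,1],[3,1],[4,1],[5,1],[1,2],[2,2],[3,2],[4,2],[2,3],[3,3],[2,4]]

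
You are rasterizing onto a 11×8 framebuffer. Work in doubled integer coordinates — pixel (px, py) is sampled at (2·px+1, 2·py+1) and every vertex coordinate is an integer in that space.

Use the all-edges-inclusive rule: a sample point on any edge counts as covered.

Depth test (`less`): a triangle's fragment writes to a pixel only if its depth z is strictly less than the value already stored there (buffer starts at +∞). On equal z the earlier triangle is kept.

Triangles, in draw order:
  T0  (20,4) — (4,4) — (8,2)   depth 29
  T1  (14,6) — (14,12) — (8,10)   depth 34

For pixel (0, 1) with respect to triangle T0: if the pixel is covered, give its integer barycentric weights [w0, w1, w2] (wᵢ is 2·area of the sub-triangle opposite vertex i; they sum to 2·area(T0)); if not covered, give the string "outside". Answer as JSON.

T0:
  2·area = 32
  edge (20, 4)→(4, 4): d=(-16,0) inclusive
  edge (4, 4)→(8, 2): d=(4,-2) inclusive
  edge (8, 2)→(20, 4): d=(12,2) inclusive
    (3,1)@(7, 3): e=[16,2,14] → #
    (4,1)@(9, 3): e=[16,6,10] → #
    (5,1)@(11, 3): e=[16,10,6] → #
    (6,1)@(13, 3): e=[16,14,2] → #
    (7,1)@(15, 3): e=[16,18,-2] → ·
    (3,2)@(7, 5): e=[-16,10,38] → ·
    (4,2)@(9, 5): e=[-16,14,34] → ·
    (5,2)@(11, 5): e=[-16,18,30] → ·
    (6,2)@(13, 5): e=[-16,22,26] → ·
  covered (4 px):
    · · · · · · · · · · ·
    · · · # # # # · · · ·
    · · · · · · · · · · ·
    · · · · · · · · · · ·
    · · · · · · · · · · ·
    · · · · · · · · · · ·
    · · · · · · · · · · ·
    · · · · · · · · · · ·
T1:
  2·area = 36
  edge (14, 6)→(14, 12): d=(0,6) inclusive
  edge (14, 12)→(8, 10): d=(-6,-2) inclusive
  edge (8, 10)→(14, 6): d=(6,-4) inclusive
    (6,3)@(13, 7): e=[6,28,2] → #
    (7,3)@(15, 7): e=[-6,32,10] → ·
    (2,4)@(5, 9): e=[54,0,-18] → ·  [on edge]
    (5,4)@(11, 9): e=[18,12,6] → #
    (7,4)@(15, 9): e=[-6,20,22] → ·
    (5,5)@(11, 11): e=[18,0,18] → #  [on edge]
    (7,5)@(15, 11): e=[-6,8,34] → ·
    (5,6)@(11, 13): e=[18,-12,30] → ·
    (6,6)@(13, 13): e=[6,-8,38] → ·
    (8,6)@(17, 13): e=[-18,0,54] → ·  [on edge]
  covered (5 px):
    · · · · · · · · · · ·
    · · · · · · · · · · ·
    · · · · · · · · · · ·
    · · · · · · # · · · ·
    · · · · · # # · · · ·
    · · · · · # # · · · ·
    · · · · · · · · · · ·
    · · · · · · · · · · ·

Final: "outside"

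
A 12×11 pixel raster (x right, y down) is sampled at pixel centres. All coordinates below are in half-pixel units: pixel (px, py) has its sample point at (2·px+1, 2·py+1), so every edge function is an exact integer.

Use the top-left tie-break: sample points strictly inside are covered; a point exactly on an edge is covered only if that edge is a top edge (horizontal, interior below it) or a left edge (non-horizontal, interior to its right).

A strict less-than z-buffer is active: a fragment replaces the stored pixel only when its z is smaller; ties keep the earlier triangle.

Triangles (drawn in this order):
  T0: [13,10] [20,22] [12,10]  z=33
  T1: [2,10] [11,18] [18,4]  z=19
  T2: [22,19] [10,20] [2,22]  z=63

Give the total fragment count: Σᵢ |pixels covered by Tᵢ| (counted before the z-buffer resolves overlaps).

T0:
  2·area = 12
  edge (13, 10)→(20, 22): d=(7,12) right/bottom  bias=-1
  edge (20, 22)→(12, 10): d=(-8,-12) top-left  bias=+0
  edge (12, 10)→(13, 10): d=(1,0) top-left  bias=+0
    (6,5)@(13, 11): e=[7,4,1] → #
    (7,5)@(15, 11): e=[-17,28,1] → ·
    (6,6)@(13, 13): e=[21,-12,3] → ·
    (8,8)@(17, 17): e=[1,4,7] → #
    (9,8)@(19, 17): e=[-23,28,7] → ·
    (8,9)@(17, 19): e=[15,-12,9] → ·
  covered (2 px):
    · · · · · · · · · · · ·
    · · · · · · · · · · · ·
    · · · · · · · · · · · ·
    · · · · · · · · · · · ·
    · · · · · · · · · · · ·
    · · · · · · # · · · · ·
    · · · · · · · · · · · ·
    · · · · · · · · · · · ·
    · · · · · · · · # · · ·
    · · · · · · · · · · · ·
    · · · · · · · · · · · ·
T1:
  2·area = 182  (B↔C swapped to make it positive)
  edge (2, 10)→(18, 4): d=(16,-6) top-left  bias=+0
  edge (18, 4)→(11, 18): d=(-7,14) right/bottom  bias=-1
  edge (11, 18)→(2, 10): d=(-9,-8) top-left  bias=+0
    (8,2)@(17, 5): e=[10,7,165] → #
    (9,2)@(19, 5): e=[22,-21,181] → ·
    (5,3)@(11, 7): e=[6,77,99] → #
    (6,3)@(13, 7): e=[18,49,115] → #
    (7,3)@(15, 7): e=[30,21,131] → #
    (8,3)@(17, 7): e=[42,-7,147] → ·
    (2,4)@(5, 9): e=[2,147,33] → #
    (3,4)@(7, 9): e=[14,119,49] → #
    (4,4)@(9, 9): e=[26,91,65] → #
    (8,4)@(17, 9): e=[74,-21,129] → ·
    (2,5)@(5, 11): e=[34,133,15] → #
    (7,5)@(15, 11): e=[94,-7,95] → ·
  covered (22 px):
    · · · · · · · · · · · ·
    · · · · · · · · · · · ·
    · · · · · · · · # · · ·
    · · · · · # # # · · · ·
    · · # # # # # # · · · ·
    · · # # # # # · · · · ·
    · · · # # # # · · · · ·
    · · · · # # · · · · · ·
    · · · · · # · · · · · ·
    · · · · · · · · · · · ·
    · · · · · · · · · · · ·
T2:
  2·area = 16  (B↔C swapped to make it positive)
  edge (22, 19)→(2, 22): d=(-20,3) right/bottom  bias=-1
  edge (2, 22)→(10, 20): d=(8,-2) top-left  bias=+0
  edge (10, 20)→(22, 19): d=(12,-1) top-left  bias=+0
    (3,10)@(7, 21): e=[5,2,9] → #
    (4,10)@(9, 21): e=[-1,6,11] → ·
  covered (1 px):
    · · · · · · · · · · · ·
    · · · · · · · · · · · ·
    · · · · · · · · · · · ·
    · · · · · · · · · · · ·
    · · · · · · · · · · · ·
    · · · · · · · · · · · ·
    · · · · · · · · · · · ·
    · · · · · · · · · · · ·
    · · · · · · · · · · · ·
    · · · · · · · · · · · ·
    · · · # · · · · · · · ·

Answer: 25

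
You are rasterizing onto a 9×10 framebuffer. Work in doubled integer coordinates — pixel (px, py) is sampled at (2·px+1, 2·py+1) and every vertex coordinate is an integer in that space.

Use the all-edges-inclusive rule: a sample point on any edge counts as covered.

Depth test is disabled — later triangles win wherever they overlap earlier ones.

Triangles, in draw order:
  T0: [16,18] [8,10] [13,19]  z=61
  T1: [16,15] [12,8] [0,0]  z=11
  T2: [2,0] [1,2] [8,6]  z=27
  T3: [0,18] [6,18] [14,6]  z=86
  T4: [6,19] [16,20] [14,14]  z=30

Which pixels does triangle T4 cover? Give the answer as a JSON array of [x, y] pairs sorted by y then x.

T0:
  2·area = 32  (B↔C swapped to make it positive)
  edge (16, 18)→(13, 19): d=(-3,1) inclusive
  edge (13, 19)→(8, 10): d=(-5,-9) inclusive
  edge (8, 10)→(16, 18): d=(8,8) inclusive
    (1,0)@(3, 1): e=[64,0,-32] → ·  [on edge]
    (0,1)@(1, 3): e=[60,-28,0] → ·  [on edge]
    (1,2)@(3, 5): e=[52,-20,0] → ·  [on edge]
    (2,3)@(5, 7): e=[44,-12,0] → ·  [on edge]
    (3,4)@(7, 9): e=[36,-4,0] → ·  [on edge]
    (4,5)@(9, 11): e=[28,4,0] → #  [on edge]
    (5,5)@(11, 11): e=[26,22,-16] → ·
    (4,6)@(9, 13): e=[22,-6,16] → ·
    (5,6)@(11, 13): e=[20,12,0] → #  [on edge]
    (6,6)@(13, 13): e=[18,30,-16] → ·
    (5,7)@(11, 15): e=[14,2,16] → #
    (6,7)@(13, 15): e=[12,20,0] → #  [on edge]
    (7,8)@(15, 17): e=[4,28,0] → #  [on edge]
    (6,9)@(13, 19): e=[0,0,32] → #  [on edge]
    (8,9)@(17, 19): e=[-4,36,0] → ·  [on edge]
  covered (7 px):
    · · · · · · · · ·
    · · · · · · · · ·
    · · · · · · · · ·
    · · · · · · · · ·
    · · · · · · · · ·
    · · · · # · · · ·
    · · · · · # · · ·
    · · · · · # # · ·
    · · · · · · # # ·
    · · · · · · # · ·
T1:
  2·area = 52  (B↔C swapped to make it positive)
  edge (16, 15)→(0, 0): d=(-16,-15) inclusive
  edge (0, 0)→(12, 8): d=(12,8) inclusive
  edge (12, 8)→(16, 15): d=(4,7) inclusive
    (3,2)@(7, 5): e=[25,4,23] → #
    (4,2)@(9, 5): e=[55,-12,9] → ·
    (3,3)@(7, 7): e=[-7,28,31] → ·
    (4,3)@(9, 7): e=[23,12,17] → #
    (5,3)@(11, 7): e=[53,-4,3] → ·
    (4,4)@(9, 9): e=[-9,36,25] → ·
    (5,4)@(11, 9): e=[21,20,11] → #
    (6,4)@(13, 9): e=[51,4,-3] → ·
    (5,5)@(11, 11): e=[-11,44,19] → ·
    (6,5)@(13, 11): e=[19,28,5] → #
    (7,5)@(15, 11): e=[49,12,-9] → ·
    (6,6)@(13, 13): e=[-13,52,13] → ·
  covered (4 px):
    · · · · · · · · ·
    · · · · · · · · ·
    · · · # · · · · ·
    · · · · # · · · ·
    · · · · · # · · ·
    · · · · · · # · ·
    · · · · · · · · ·
    · · · · · · · · ·
    · · · · · · · · ·
    · · · · · · · · ·
T2:
  2·area = 18  (B↔C swapped to make it positive)
  edge (2, 0)→(8, 6): d=(6,6) inclusive
  edge (8, 6)→(1, 2): d=(-7,-4) inclusive
  edge (1, 2)→(2, 0): d=(1,-2) inclusive
    (1,0)@(3, 1): e=[0,15,3] → #  [on edge]
    (2,0)@(5, 1): e=[-12,23,7] → ·
    (1,1)@(3, 3): e=[12,1,5] → #
    (2,1)@(5, 3): e=[0,9,9] → #  [on edge]
    (3,1)@(7, 3): e=[-12,17,13] → ·
    (1,2)@(3, 5): e=[24,-13,7] → ·
    (2,2)@(5, 5): e=[12,-5,11] → ·
    (3,2)@(7, 5): e=[0,3,15] → #  [on edge]
    (4,2)@(9, 5): e=[-12,11,19] → ·
    (3,3)@(7, 7): e=[12,-11,17] → ·
    (4,3)@(9, 7): e=[0,-3,21] → ·  [on edge]
    (5,4)@(11, 9): e=[0,-9,27] → ·  [on edge]
    (6,5)@(13, 11): e=[0,-15,33] → ·  [on edge]
    (7,6)@(15, 13): e=[0,-21,39] → ·  [on edge]
    (8,7)@(17, 15): e=[0,-27,45] → ·  [on edge]
  covered (4 px):
    · # · · · · · · ·
    · # # · · · · · ·
    · · · # · · · · ·
    · · · · · · · · ·
    · · · · · · · · ·
    · · · · · · · · ·
    · · · · · · · · ·
    · · · · · · · · ·
    · · · · · · · · ·
    · · · · · · · · ·
T3:
  2·area = 72  (B↔C swapped to make it positive)
  edge (0, 18)→(14, 6): d=(14,-12) inclusive
  edge (14, 6)→(6, 18): d=(-8,12) inclusive
  edge (6, 18)→(0, 18): d=(-6,0) inclusive
    (6,3)@(13, 7): e=[2,4,66] → #
    (7,3)@(15, 7): e=[26,-20,66] → ·
    (5,4)@(11, 9): e=[6,12,54] → #
    (6,4)@(13, 9): e=[30,-12,54] → ·
    (4,5)@(9, 11): e=[10,20,42] → #
    (5,5)@(11, 11): e=[34,-4,42] → ·
    (3,6)@(7, 13): e=[14,28,30] → #
    (5,6)@(11, 13): e=[62,-20,30] → ·
    (2,7)@(5, 15): e=[18,36,18] → #
    (4,7)@(9, 15): e=[66,-12,18] → ·
    (1,8)@(3, 17): e=[22,44,6] → #
    (3,8)@(7, 17): e=[70,-4,6] → ·
  covered (9 px):
    · · · · · · · · ·
    · · · · · · · · ·
    · · · · · · · · ·
    · · · · · · # · ·
    · · · · · # · · ·
    · · · · # · · · ·
    · · · # # · · · ·
    · · # # · · · · ·
    · # # · · · · · ·
    · · · · · · · · ·
T4:
  2·area = 58  (B↔C swapped to make it positive)
  edge (6, 19)→(14, 14): d=(8,-5) inclusive
  edge (14, 14)→(16, 20): d=(2,6) inclusive
  edge (16, 20)→(6, 19): d=(-10,-1) inclusive
    (5,2)@(11, 5): e=[-87,0,145] → ·  [on edge]
    (6,5)@(13, 11): e=[-29,0,87] → ·  [on edge]
    (6,7)@(13, 15): e=[3,8,47] → #
    (7,7)@(15, 15): e=[13,-4,49] → ·
    (5,8)@(11, 17): e=[9,24,25] → #
    (7,8)@(15, 17): e=[29,0,29] → #  [on edge]
    (8,8)@(17, 17): e=[39,-12,31] → ·
    (3,9)@(7, 19): e=[5,52,1] → #
    (4,9)@(9, 19): e=[15,40,3] → #
    (8,9)@(17, 19): e=[55,-8,11] → ·
  covered (9 px):
    · · · · · · · · ·
    · · · · · · · · ·
    · · · · · · · · ·
    · · · · · · · · ·
    · · · · · · · · ·
    · · · · · · · · ·
    · · · · · · · · ·
    · · · · · · # · ·
    · · · · · # # # ·
    · · · # # # # # ·

Result: [[6,7],[5,8],[6,8],[7,8],[3,9],[4,9],[5,9],[6,9],[7,9]]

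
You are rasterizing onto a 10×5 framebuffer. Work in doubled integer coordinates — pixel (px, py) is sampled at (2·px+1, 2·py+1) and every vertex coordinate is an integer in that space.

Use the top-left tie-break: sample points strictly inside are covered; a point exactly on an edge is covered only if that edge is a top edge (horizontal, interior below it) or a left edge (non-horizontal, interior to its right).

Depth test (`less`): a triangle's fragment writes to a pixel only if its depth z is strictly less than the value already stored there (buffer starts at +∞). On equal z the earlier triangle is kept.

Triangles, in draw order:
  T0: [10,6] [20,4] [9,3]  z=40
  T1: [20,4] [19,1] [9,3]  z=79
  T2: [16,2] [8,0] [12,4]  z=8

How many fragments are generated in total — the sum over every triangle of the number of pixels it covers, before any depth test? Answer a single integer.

T0:
  2·area = 32  (B↔C swapped to make it positive)
  edge (10, 6)→(9, 3): d=(-1,-3) top-left  bias=+0
  edge (9, 3)→(20, 4): d=(11,1) right/bottom  bias=-1
  edge (20, 4)→(10, 6): d=(-10,2) right/bottom  bias=-1
    (4,1)@(9, 3): e=[0,0,32] → ·  [on edge]
    (5,2)@(11, 5): e=[4,20,8] → #
    (6,2)@(13, 5): e=[10,18,4] → #
    (7,2)@(15, 5): e=[16,16,0] → ·  [on edge]
    (2,3)@(5, 7): e=[-16,48,0] → ·  [on edge]
    (5,3)@(11, 7): e=[2,42,-12] → ·
    (6,3)@(13, 7): e=[8,40,-16] → ·
    (5,4)@(11, 9): e=[0,64,-32] → ·  [on edge]
  covered (2 px):
    · · · · · · · · · ·
    · · · · · · · · · ·
    · · · · · # # · · ·
    · · · · · · · · · ·
    · · · · · · · · · ·
T1:
  2·area = 32  (B↔C swapped to make it positive)
  edge (20, 4)→(9, 3): d=(-11,-1) top-left  bias=+0
  edge (9, 3)→(19, 1): d=(10,-2) top-left  bias=+0
  edge (19, 1)→(20, 4): d=(1,3) right/bottom  bias=-1
    (9,0)@(19, 1): e=[32,0,0] → ·  [on edge]
    (4,1)@(9, 3): e=[0,0,32] → #  [on edge]
    (5,1)@(11, 3): e=[2,4,26] → #
    (6,1)@(13, 3): e=[4,8,20] → #
    (7,1)@(15, 3): e=[6,12,14] → #
    (8,1)@(17, 3): e=[8,16,8] → #
    (9,1)@(19, 3): e=[10,20,2] → #
    (4,2)@(9, 5): e=[-22,20,34] → ·
    (5,2)@(11, 5): e=[-20,24,28] → ·
    (6,2)@(13, 5): e=[-18,28,22] → ·
    (7,2)@(15, 5): e=[-16,32,16] → ·
    (8,2)@(17, 5): e=[-14,36,10] → ·
  covered (6 px):
    · · · · · · · · · ·
    · · · · # # # # # #
    · · · · · · · · · ·
    · · · · · · · · · ·
    · · · · · · · · · ·
T2:
  2·area = 24  (B↔C swapped to make it positive)
  edge (16, 2)→(12, 4): d=(-4,2) right/bottom  bias=-1
  edge (12, 4)→(8, 0): d=(-4,-4) top-left  bias=+0
  edge (8, 0)→(16, 2): d=(8,2) right/bottom  bias=-1
    (4,0)@(9, 1): e=[18,0,6] → #  [on edge]
    (5,0)@(11, 1): e=[14,8,2] → #
    (6,0)@(13, 1): e=[10,16,-2] → ·
    (4,1)@(9, 3): e=[10,-8,22] → ·
    (5,1)@(11, 3): e=[6,0,18] → #  [on edge]
    (6,1)@(13, 3): e=[2,8,14] → #
    (7,1)@(15, 3): e=[-2,16,10] → ·
    (5,2)@(11, 5): e=[-2,-8,34] → ·
    (6,2)@(13, 5): e=[-6,0,30] → ·  [on edge]
    (7,3)@(15, 7): e=[-18,0,42] → ·  [on edge]
    (8,4)@(17, 9): e=[-30,0,54] → ·  [on edge]
  covered (4 px):
    · · · · # # · · · ·
    · · · · · # # · · ·
    · · · · · · · · · ·
    · · · · · · · · · ·
    · · · · · · · · · ·

Final: 12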